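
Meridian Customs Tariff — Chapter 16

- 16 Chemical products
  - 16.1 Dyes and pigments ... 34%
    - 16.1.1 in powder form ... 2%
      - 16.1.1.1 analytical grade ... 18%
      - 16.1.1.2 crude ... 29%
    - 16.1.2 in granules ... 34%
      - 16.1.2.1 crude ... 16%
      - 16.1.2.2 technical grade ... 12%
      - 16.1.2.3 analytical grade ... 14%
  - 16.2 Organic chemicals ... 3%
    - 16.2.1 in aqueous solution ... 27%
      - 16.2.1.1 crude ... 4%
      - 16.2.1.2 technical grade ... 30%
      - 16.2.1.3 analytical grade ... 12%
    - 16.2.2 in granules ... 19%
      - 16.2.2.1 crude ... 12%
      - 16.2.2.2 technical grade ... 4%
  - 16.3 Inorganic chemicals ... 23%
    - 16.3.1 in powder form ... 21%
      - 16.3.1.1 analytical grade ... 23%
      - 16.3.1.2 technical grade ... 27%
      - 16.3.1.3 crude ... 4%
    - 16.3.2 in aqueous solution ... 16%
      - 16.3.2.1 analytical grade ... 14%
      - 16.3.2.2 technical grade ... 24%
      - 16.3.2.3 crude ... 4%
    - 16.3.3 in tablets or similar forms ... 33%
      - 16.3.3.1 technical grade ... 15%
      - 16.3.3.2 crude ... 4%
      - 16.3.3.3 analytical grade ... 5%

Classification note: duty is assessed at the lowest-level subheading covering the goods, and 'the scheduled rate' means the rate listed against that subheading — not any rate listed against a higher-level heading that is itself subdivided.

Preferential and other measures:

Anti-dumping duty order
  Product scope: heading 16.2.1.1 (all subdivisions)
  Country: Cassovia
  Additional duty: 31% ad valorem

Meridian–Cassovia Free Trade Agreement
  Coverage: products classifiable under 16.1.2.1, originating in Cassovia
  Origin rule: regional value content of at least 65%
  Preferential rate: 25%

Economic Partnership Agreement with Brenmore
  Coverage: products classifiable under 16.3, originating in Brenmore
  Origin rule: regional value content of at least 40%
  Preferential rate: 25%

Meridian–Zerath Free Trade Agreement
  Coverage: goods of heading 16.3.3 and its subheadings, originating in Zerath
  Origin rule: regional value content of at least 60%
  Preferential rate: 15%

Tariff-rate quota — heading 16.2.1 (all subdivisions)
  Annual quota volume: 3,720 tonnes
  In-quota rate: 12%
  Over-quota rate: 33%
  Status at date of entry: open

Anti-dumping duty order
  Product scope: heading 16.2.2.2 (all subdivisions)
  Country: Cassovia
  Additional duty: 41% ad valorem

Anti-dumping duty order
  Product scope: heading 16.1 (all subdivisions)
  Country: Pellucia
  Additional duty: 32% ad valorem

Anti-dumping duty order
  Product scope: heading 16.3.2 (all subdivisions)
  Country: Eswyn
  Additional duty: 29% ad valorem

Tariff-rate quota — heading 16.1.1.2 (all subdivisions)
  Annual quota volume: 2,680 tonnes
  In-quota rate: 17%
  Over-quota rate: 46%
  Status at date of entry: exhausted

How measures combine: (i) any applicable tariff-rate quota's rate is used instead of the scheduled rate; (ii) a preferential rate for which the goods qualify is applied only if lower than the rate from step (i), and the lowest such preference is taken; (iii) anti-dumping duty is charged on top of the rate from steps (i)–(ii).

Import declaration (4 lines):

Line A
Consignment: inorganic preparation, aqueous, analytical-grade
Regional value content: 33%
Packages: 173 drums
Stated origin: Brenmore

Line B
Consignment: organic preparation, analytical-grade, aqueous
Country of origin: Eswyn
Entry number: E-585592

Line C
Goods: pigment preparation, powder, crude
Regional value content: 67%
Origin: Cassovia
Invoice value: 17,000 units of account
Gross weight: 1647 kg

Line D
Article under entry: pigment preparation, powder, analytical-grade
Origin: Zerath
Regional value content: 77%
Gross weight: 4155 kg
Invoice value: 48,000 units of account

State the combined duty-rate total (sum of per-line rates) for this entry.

90%

Line A: inorganic → 16.3; aqueous → 16.3.2; analytical-grade → 16.3.2.1. Scheduled 14%. Brenmore agreement on 16.3: RVC < 40%. → 14%.
Line B: organic → 16.2; aqueous → 16.2.1; analytical-grade → 16.2.1.3. Scheduled 12%. quota on 16.2.1 open → in-quota 12%. → 12%.
Line C: pigment → 16.1; powder → 16.1.1; crude → 16.1.1.2. Scheduled 29%. quota on 16.1.1.2 exhausted → over-quota 46%; Cassovia agreement on 16.1.2.1: 16.1.1.2 not covered. → 46%.
Line D: pigment → 16.1; powder → 16.1.1; analytical-grade → 16.1.1.1. Scheduled 18%. Zerath agreement on 16.3.3: 16.1.1.1 not covered. → 18%.
Sum: 14% + 12% + 46% + 18% = 90%.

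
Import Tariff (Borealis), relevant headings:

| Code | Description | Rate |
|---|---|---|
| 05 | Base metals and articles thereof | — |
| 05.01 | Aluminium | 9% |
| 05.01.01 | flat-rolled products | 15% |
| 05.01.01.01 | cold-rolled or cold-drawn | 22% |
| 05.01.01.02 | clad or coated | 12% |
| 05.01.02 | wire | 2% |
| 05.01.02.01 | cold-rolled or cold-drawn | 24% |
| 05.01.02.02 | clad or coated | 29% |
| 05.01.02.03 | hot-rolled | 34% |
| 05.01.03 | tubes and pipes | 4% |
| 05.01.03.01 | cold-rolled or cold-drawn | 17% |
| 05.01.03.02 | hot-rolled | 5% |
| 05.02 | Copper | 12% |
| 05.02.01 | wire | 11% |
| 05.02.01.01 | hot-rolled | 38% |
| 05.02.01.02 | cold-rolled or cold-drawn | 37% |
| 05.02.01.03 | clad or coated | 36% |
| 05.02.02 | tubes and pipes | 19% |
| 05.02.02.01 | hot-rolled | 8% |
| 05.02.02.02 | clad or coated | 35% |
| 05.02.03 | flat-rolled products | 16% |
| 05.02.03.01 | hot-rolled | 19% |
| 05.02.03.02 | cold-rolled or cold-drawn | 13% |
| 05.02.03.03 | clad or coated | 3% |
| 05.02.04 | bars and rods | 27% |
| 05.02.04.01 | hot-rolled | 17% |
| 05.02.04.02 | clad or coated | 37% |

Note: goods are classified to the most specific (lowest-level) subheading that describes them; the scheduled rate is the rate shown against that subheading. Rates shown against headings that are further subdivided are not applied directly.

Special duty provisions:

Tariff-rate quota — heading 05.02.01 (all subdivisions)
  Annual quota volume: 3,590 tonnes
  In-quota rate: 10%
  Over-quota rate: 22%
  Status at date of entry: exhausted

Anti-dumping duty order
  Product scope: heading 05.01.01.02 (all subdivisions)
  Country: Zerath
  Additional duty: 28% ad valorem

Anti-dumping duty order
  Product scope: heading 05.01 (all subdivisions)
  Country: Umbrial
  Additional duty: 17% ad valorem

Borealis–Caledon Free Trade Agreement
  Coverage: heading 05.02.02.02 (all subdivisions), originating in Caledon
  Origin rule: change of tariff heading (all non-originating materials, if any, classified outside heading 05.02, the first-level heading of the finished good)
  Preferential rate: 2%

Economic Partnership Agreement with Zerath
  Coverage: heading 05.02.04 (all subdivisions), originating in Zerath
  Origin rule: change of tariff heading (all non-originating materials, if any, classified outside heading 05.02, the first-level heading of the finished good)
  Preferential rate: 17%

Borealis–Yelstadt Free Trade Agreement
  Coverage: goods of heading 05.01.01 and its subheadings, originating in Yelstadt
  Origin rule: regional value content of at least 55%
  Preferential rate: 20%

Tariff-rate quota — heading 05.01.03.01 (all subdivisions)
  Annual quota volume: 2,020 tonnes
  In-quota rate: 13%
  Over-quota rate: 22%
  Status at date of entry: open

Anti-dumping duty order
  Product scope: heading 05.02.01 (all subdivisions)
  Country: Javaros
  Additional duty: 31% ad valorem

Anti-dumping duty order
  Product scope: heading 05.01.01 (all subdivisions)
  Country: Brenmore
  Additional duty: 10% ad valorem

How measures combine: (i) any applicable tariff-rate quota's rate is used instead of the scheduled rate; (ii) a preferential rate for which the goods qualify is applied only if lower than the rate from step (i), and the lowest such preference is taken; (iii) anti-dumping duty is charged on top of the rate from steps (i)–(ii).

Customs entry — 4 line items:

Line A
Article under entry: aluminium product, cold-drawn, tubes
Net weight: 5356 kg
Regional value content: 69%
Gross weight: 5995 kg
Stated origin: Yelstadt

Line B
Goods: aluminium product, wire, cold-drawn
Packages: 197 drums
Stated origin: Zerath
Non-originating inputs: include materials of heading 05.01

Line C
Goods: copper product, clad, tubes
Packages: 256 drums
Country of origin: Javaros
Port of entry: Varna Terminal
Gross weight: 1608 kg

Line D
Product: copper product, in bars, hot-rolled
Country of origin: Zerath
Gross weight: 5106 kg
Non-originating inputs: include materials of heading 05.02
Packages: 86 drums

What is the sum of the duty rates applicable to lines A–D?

89%

Line A: aluminium → 05.01; tubes → 05.01.03; cold-drawn → 05.01.03.01. Scheduled 17%. quota on 05.01.03.01 open → in-quota 13%; Yelstadt agreement on 05.01.01: 05.01.03.01 not covered. → 13%.
Line B: aluminium → 05.01; wire → 05.01.02; cold-drawn → 05.01.02.01. Scheduled 24%. Zerath agreement on 05.02.04: 05.01.02.01 not covered. → 24%.
Line C: copper → 05.02; tubes → 05.02.02; clad → 05.02.02.02. Scheduled 35%. No special measure applies. → 35%.
Line D: copper → 05.02; in bars → 05.02.04; hot-rolled → 05.02.04.01. Scheduled 17%. Zerath agreement on 05.02.04: CTH not met. → 17%.
Sum: 13% + 24% + 35% + 17% = 89%.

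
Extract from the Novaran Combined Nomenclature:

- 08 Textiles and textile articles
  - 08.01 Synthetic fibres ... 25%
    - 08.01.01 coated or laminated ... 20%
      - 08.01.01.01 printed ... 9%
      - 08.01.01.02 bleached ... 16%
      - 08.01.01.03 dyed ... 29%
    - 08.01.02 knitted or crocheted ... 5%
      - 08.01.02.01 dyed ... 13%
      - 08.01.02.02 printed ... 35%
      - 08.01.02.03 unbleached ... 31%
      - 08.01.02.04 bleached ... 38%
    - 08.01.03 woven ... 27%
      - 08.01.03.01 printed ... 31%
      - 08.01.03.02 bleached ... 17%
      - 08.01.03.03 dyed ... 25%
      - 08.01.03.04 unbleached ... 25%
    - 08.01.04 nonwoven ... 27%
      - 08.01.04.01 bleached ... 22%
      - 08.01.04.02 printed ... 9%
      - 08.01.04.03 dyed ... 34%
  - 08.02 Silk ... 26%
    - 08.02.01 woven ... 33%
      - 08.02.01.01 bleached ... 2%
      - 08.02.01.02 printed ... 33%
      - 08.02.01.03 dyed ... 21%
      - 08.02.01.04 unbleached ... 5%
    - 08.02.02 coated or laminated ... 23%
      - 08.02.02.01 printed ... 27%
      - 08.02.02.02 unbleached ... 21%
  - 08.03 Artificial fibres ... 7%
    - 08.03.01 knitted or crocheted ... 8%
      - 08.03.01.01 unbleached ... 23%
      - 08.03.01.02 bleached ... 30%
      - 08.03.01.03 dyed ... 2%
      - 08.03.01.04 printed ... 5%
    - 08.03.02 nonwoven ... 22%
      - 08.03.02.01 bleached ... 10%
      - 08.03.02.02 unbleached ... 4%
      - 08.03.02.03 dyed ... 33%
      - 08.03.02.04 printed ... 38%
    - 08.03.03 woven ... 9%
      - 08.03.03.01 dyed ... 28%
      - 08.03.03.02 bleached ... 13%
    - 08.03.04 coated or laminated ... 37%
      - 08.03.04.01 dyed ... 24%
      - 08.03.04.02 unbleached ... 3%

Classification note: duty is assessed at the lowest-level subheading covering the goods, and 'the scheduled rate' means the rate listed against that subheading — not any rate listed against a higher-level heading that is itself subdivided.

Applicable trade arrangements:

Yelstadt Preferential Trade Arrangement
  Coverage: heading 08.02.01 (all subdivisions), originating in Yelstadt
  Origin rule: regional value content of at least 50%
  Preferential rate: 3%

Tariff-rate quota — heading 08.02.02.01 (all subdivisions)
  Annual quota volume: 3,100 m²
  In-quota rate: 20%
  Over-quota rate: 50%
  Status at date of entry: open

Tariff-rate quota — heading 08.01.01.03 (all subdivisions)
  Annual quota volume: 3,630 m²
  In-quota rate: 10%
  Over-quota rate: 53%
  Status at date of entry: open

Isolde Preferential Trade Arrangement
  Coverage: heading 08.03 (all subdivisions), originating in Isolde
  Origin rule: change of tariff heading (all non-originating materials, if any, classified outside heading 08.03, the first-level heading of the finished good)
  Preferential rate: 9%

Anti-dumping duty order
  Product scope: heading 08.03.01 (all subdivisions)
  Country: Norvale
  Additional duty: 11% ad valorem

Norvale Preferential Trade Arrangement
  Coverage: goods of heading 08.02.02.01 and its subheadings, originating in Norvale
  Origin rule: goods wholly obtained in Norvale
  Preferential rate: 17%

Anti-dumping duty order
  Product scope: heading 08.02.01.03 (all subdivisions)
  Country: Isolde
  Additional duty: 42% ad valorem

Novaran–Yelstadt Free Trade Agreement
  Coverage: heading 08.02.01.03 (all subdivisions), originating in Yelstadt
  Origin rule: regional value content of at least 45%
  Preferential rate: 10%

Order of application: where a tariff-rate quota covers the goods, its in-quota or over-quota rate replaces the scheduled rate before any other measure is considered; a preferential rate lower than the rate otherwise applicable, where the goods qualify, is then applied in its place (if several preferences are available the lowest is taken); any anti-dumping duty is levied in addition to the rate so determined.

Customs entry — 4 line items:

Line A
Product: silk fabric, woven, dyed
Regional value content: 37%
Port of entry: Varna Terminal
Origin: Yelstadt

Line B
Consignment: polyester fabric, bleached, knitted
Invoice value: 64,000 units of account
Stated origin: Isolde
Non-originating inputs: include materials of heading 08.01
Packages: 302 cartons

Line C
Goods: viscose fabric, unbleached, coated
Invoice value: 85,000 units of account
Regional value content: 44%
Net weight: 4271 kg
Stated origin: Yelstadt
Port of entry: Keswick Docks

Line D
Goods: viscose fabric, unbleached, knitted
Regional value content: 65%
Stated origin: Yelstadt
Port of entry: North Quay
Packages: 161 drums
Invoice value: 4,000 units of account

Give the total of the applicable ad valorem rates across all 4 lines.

85%

Line A: silk → 08.02; woven → 08.02.01; dyed → 08.02.01.03. Scheduled 21%. Yelstadt agreement on 08.02.01: RVC < 50%; Yelstadt agreement on 08.02.01.03: RVC < 45%. → 21%.
Line B: polyester → 08.01; knitted → 08.01.02; bleached → 08.01.02.04. Scheduled 38%. Isolde agreement on 08.03: 08.01.02.04 not covered. → 38%.
Line C: viscose → 08.03; coated → 08.03.04; unbleached → 08.03.04.02. Scheduled 3%. Yelstadt agreement on 08.02.01: 08.03.04.02 not covered; Yelstadt agreement on 08.02.01.03: 08.03.04.02 not covered. → 3%.
Line D: viscose → 08.03; knitted → 08.03.01; unbleached → 08.03.01.01. Scheduled 23%. Yelstadt agreement on 08.02.01: 08.03.01.01 not covered; Yelstadt agreement on 08.02.01.03: 08.03.01.01 not covered. → 23%.
Sum: 21% + 38% + 3% + 23% = 85%.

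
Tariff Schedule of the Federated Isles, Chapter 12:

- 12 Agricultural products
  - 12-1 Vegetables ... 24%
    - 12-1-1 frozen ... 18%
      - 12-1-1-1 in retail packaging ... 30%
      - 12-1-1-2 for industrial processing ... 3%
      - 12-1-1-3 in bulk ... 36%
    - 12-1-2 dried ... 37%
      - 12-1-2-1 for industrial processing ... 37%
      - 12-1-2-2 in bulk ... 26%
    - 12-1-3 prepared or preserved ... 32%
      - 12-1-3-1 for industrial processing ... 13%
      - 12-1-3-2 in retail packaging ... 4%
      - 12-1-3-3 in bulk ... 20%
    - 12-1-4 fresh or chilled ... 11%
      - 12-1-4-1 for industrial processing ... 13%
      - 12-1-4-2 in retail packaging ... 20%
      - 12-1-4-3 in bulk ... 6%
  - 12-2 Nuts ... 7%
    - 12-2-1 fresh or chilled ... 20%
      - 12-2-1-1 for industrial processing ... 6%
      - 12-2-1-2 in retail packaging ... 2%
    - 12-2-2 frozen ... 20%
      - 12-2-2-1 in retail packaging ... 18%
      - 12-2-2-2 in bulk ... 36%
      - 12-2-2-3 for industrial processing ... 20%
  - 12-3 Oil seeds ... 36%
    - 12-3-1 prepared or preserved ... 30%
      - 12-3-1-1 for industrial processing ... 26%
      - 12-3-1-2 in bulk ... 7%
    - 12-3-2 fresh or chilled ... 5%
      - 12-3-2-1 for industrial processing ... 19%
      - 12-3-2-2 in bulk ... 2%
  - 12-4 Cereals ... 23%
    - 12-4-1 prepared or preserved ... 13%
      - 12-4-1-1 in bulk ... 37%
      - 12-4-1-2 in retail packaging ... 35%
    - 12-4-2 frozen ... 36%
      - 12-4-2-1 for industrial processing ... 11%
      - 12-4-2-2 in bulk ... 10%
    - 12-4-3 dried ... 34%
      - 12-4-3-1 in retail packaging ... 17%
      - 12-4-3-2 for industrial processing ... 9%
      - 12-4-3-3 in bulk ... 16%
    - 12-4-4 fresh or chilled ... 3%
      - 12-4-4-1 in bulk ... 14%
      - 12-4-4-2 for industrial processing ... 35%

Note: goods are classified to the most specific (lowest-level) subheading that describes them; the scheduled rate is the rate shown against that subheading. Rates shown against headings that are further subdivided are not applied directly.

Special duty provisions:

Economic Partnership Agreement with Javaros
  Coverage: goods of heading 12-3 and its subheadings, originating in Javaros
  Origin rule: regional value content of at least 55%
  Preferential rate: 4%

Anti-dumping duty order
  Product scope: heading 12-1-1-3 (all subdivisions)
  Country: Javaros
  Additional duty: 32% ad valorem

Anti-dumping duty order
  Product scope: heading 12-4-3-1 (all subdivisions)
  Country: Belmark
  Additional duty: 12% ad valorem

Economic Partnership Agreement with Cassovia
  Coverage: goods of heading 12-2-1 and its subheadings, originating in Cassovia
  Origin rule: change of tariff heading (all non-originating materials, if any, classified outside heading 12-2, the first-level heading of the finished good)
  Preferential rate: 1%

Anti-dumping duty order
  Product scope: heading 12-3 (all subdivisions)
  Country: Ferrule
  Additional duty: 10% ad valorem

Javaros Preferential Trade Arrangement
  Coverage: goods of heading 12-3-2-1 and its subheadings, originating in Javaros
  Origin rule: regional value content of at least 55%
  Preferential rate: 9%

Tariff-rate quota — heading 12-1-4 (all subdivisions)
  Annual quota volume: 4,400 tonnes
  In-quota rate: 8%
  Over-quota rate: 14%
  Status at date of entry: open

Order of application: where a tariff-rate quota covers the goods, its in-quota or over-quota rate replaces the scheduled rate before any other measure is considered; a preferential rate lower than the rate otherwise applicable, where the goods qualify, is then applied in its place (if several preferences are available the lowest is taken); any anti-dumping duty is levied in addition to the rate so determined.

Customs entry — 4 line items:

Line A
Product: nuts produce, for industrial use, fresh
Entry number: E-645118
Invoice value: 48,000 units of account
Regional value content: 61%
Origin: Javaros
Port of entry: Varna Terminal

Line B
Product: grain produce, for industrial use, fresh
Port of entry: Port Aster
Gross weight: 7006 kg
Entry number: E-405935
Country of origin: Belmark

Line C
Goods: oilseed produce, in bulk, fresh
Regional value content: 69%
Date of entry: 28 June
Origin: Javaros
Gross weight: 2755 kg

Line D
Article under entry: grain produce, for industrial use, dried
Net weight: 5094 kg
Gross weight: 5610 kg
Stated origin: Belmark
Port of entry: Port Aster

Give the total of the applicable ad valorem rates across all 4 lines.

Line A: nuts → 12-2; fresh → 12-2-1; for industrial use → 12-2-1-1. Scheduled 6%. Javaros agreement on 12-3: 12-2-1-1 not covered; Javaros agreement on 12-3-2-1: 12-2-1-1 not covered. → 6%.
Line B: grain → 12-4; fresh → 12-4-4; for industrial use → 12-4-4-2. Scheduled 35%. No special measure applies. → 35%.
Line C: oilseed → 12-3; fresh → 12-3-2; in bulk → 12-3-2-2. Scheduled 2%. Javaros agreement on 12-3: RVC ≥ 55% → 4% available; Javaros agreement on 12-3-2-1: 12-3-2-2 not covered; preference 4% not lower than 2% → no reduction. → 2%.
Line D: grain → 12-4; dried → 12-4-3; for industrial use → 12-4-3-2. Scheduled 9%. No special measure applies. → 9%.
Sum: 6% + 35% + 2% + 9% = 52%.

52%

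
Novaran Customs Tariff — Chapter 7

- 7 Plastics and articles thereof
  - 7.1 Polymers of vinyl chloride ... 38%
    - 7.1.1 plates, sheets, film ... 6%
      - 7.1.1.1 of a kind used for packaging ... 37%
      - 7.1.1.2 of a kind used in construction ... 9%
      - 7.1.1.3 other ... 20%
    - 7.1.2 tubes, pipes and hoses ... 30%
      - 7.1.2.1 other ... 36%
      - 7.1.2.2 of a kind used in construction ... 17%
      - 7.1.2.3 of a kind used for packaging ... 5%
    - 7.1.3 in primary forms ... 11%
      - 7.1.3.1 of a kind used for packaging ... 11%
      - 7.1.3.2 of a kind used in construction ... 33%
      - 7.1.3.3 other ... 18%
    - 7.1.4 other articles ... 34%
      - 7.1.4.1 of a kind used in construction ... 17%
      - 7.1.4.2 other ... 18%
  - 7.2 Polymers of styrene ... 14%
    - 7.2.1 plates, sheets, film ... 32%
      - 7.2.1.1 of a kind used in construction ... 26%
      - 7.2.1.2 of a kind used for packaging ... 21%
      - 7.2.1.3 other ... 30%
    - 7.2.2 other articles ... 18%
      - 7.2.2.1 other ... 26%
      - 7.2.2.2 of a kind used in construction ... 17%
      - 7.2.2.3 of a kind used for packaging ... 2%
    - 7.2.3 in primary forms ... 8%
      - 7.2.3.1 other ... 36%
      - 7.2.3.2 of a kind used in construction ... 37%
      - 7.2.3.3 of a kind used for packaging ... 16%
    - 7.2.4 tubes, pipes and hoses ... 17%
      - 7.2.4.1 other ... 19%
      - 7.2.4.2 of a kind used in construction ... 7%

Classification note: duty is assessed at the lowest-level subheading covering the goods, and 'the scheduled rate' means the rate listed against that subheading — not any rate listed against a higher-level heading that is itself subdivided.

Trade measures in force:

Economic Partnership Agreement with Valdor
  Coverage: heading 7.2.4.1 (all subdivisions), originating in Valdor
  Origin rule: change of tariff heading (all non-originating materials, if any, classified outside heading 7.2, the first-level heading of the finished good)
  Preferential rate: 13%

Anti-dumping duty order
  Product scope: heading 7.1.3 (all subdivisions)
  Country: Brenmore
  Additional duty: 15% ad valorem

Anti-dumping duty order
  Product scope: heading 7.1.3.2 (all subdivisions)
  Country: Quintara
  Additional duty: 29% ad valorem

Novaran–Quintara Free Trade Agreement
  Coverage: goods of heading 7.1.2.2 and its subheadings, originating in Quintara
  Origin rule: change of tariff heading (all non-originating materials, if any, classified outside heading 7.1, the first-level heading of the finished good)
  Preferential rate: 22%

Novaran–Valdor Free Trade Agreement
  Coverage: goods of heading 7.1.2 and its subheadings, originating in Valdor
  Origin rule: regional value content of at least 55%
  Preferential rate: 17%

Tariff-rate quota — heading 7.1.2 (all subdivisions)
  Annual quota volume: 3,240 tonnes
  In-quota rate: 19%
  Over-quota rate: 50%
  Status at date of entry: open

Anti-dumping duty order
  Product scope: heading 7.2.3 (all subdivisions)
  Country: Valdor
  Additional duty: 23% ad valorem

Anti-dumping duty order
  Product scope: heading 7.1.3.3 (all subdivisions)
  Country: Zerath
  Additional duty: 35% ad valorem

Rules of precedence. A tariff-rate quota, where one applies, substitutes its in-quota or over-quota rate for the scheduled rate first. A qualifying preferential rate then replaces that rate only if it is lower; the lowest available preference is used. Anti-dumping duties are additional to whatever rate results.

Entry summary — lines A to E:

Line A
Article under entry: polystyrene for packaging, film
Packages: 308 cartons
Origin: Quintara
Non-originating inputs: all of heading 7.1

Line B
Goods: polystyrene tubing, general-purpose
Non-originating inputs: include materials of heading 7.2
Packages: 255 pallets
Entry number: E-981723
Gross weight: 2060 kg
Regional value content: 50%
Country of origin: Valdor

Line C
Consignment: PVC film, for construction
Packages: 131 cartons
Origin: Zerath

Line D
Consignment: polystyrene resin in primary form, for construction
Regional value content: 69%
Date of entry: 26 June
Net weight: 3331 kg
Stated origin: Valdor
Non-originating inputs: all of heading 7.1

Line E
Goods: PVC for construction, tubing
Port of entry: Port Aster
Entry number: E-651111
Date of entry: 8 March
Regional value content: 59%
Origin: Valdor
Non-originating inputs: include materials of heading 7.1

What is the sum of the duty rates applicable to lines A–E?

126%

Line A: polystyrene → 7.2; film → 7.2.1; for packaging → 7.2.1.2. Scheduled 21%. Quintara agreement on 7.1.2.2: 7.2.1.2 not covered. → 21%.
Line B: polystyrene → 7.2; tubing → 7.2.4; general-purpose → 7.2.4.1. Scheduled 19%. Valdor agreement on 7.2.4.1: CTH not met; Valdor agreement on 7.1.2: 7.2.4.1 not covered. → 19%.
Line C: PVC → 7.1; film → 7.1.1; for construction → 7.1.1.2. Scheduled 9%. No special measure applies. → 9%.
Line D: polystyrene → 7.2; resin in primary form → 7.2.3; for construction → 7.2.3.2. Scheduled 37%. Valdor agreement on 7.2.4.1: 7.2.3.2 not covered; Valdor agreement on 7.1.2: 7.2.3.2 not covered; anti-dumping (Valdor, 7.2.3): +23%; total 37% + 23% = 60%. → 60%.
Line E: PVC → 7.1; tubing → 7.1.2; for construction → 7.1.2.2. Scheduled 17%. quota on 7.1.2 open → in-quota 19%; Valdor agreement on 7.2.4.1: 7.1.2.2 not covered; Valdor agreement on 7.1.2: RVC ≥ 55% → 17% available; preferential 17%. → 17%.
Sum: 21% + 19% + 9% + 60% + 17% = 126%.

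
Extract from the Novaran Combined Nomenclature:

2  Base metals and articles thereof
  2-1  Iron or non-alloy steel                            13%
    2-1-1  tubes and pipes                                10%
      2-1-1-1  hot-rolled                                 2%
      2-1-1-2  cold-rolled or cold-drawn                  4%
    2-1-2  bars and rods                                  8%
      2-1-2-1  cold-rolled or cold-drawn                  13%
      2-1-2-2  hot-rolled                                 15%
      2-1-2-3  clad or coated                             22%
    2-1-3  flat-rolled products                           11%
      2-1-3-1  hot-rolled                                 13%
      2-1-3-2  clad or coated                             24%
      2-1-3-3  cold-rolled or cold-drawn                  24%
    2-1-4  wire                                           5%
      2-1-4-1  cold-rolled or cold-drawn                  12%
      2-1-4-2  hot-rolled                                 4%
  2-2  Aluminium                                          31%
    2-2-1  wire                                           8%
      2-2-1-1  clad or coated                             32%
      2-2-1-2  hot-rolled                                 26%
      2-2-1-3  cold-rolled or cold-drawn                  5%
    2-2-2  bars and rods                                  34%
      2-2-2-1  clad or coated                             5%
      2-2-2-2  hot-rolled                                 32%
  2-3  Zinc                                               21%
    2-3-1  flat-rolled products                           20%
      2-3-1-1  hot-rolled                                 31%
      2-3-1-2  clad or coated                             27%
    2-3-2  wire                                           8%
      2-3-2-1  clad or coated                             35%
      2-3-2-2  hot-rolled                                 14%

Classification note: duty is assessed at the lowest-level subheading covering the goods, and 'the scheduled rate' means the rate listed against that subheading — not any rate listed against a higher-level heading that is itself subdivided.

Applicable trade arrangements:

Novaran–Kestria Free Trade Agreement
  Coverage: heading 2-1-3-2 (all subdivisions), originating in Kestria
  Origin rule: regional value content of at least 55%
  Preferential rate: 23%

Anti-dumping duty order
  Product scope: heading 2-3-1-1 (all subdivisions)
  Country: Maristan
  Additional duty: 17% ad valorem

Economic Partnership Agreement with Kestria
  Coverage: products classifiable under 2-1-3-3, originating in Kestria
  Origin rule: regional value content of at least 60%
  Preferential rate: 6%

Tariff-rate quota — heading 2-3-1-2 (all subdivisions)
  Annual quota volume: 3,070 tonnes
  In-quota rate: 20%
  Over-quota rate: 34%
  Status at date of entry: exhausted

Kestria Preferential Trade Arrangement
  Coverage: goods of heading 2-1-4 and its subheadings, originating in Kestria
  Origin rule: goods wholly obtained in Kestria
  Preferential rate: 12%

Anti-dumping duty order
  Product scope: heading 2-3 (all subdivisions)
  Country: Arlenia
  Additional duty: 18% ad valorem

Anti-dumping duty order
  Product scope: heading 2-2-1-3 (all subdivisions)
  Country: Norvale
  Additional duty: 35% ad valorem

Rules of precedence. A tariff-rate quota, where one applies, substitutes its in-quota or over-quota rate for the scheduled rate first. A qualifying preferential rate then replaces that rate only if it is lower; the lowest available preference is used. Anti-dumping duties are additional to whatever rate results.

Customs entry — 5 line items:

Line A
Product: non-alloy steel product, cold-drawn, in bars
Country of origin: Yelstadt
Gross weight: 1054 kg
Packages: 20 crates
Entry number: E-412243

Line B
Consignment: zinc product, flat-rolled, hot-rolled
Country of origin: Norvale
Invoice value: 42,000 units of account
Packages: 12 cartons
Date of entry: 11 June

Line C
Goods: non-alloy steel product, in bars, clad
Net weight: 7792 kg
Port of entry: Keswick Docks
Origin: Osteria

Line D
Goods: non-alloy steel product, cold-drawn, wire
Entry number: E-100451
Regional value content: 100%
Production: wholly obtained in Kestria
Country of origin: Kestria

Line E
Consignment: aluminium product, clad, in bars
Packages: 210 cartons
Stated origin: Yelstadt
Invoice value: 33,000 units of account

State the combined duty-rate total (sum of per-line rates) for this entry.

Line A: non-alloy steel → 2-1; in bars → 2-1-2; cold-drawn → 2-1-2-1. Scheduled 13%. No special measure applies. → 13%.
Line B: zinc → 2-3; flat-rolled → 2-3-1; hot-rolled → 2-3-1-1. Scheduled 31%. No special measure applies. → 31%.
Line C: non-alloy steel → 2-1; in bars → 2-1-2; clad → 2-1-2-3. Scheduled 22%. No special measure applies. → 22%.
Line D: non-alloy steel → 2-1; wire → 2-1-4; cold-drawn → 2-1-4-1. Scheduled 12%. Kestria agreement on 2-1-3-2: 2-1-4-1 not covered; Kestria agreement on 2-1-3-3: 2-1-4-1 not covered; Kestria agreement on 2-1-4: wholly obtained → 12% available; preference 12% not lower than 12% → no reduction. → 12%.
Line E: aluminium → 2-2; in bars → 2-2-2; clad → 2-2-2-1. Scheduled 5%. No special measure applies. → 5%.
Sum: 13% + 31% + 22% + 12% + 5% = 83%.

83%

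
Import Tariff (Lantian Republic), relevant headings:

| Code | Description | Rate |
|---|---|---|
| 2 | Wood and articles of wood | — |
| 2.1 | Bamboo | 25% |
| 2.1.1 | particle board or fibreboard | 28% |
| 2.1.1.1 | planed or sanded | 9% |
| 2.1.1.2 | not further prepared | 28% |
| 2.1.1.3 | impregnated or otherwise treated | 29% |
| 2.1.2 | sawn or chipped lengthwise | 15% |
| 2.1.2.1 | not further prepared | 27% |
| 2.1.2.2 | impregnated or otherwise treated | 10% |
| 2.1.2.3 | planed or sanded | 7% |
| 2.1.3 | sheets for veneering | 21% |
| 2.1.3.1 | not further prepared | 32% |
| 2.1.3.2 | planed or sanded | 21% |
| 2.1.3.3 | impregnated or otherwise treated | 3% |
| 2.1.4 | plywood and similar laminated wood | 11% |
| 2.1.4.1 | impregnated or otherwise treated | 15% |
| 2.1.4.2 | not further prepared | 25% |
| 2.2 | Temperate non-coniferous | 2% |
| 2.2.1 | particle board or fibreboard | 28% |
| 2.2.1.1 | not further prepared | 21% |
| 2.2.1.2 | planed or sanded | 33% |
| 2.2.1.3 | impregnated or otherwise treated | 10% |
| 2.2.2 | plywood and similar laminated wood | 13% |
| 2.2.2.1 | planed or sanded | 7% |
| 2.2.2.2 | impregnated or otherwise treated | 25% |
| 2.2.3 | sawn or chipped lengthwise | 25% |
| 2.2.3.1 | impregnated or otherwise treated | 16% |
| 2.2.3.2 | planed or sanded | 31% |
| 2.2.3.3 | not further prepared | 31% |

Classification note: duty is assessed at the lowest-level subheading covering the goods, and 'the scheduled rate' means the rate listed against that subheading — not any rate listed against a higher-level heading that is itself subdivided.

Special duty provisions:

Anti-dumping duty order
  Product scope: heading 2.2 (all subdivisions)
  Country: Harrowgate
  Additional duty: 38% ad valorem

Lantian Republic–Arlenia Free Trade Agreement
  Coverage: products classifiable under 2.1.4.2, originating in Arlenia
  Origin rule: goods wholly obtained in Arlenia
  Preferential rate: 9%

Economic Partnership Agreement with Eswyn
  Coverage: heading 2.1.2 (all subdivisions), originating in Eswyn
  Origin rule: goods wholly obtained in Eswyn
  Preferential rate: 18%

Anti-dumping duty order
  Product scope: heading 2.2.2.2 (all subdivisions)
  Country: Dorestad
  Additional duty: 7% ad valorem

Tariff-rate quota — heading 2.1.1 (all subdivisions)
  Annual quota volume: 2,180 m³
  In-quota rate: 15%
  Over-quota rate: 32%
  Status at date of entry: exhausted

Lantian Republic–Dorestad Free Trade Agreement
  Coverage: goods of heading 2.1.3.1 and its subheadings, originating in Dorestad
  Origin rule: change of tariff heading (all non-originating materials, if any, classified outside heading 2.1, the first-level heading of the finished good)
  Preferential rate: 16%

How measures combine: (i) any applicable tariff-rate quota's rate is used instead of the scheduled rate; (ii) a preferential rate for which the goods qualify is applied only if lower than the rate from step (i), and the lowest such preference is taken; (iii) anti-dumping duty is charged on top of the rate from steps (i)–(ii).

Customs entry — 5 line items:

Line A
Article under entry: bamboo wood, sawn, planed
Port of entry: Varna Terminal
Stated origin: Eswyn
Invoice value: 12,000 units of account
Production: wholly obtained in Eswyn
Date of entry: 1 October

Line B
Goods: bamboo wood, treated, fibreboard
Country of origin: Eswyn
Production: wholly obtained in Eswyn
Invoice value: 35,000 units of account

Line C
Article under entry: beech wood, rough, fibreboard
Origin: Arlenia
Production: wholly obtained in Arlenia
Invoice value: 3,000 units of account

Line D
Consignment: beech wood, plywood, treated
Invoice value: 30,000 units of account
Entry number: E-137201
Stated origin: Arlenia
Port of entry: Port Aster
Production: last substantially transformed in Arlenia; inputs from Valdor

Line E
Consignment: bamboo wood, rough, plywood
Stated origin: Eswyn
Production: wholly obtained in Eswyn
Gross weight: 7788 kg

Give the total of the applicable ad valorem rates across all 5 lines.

Line A: bamboo → 2.1; sawn → 2.1.2; planed → 2.1.2.3. Scheduled 7%. Eswyn agreement on 2.1.2: wholly obtained → 18% available; preference 18% not lower than 7% → no reduction. → 7%.
Line B: bamboo → 2.1; fibreboard → 2.1.1; treated → 2.1.1.3. Scheduled 29%. quota on 2.1.1 exhausted → over-quota 32%; Eswyn agreement on 2.1.2: 2.1.1.3 not covered. → 32%.
Line C: beech → 2.2; fibreboard → 2.2.1; rough → 2.2.1.1. Scheduled 21%. Arlenia agreement on 2.1.4.2: 2.2.1.1 not covered. → 21%.
Line D: beech → 2.2; plywood → 2.2.2; treated → 2.2.2.2. Scheduled 25%. Arlenia agreement on 2.1.4.2: 2.2.2.2 not covered. → 25%.
Line E: bamboo → 2.1; plywood → 2.1.4; rough → 2.1.4.2. Scheduled 25%. Eswyn agreement on 2.1.2: 2.1.4.2 not covered. → 25%.
Sum: 7% + 32% + 21% + 25% + 25% = 110%.

110%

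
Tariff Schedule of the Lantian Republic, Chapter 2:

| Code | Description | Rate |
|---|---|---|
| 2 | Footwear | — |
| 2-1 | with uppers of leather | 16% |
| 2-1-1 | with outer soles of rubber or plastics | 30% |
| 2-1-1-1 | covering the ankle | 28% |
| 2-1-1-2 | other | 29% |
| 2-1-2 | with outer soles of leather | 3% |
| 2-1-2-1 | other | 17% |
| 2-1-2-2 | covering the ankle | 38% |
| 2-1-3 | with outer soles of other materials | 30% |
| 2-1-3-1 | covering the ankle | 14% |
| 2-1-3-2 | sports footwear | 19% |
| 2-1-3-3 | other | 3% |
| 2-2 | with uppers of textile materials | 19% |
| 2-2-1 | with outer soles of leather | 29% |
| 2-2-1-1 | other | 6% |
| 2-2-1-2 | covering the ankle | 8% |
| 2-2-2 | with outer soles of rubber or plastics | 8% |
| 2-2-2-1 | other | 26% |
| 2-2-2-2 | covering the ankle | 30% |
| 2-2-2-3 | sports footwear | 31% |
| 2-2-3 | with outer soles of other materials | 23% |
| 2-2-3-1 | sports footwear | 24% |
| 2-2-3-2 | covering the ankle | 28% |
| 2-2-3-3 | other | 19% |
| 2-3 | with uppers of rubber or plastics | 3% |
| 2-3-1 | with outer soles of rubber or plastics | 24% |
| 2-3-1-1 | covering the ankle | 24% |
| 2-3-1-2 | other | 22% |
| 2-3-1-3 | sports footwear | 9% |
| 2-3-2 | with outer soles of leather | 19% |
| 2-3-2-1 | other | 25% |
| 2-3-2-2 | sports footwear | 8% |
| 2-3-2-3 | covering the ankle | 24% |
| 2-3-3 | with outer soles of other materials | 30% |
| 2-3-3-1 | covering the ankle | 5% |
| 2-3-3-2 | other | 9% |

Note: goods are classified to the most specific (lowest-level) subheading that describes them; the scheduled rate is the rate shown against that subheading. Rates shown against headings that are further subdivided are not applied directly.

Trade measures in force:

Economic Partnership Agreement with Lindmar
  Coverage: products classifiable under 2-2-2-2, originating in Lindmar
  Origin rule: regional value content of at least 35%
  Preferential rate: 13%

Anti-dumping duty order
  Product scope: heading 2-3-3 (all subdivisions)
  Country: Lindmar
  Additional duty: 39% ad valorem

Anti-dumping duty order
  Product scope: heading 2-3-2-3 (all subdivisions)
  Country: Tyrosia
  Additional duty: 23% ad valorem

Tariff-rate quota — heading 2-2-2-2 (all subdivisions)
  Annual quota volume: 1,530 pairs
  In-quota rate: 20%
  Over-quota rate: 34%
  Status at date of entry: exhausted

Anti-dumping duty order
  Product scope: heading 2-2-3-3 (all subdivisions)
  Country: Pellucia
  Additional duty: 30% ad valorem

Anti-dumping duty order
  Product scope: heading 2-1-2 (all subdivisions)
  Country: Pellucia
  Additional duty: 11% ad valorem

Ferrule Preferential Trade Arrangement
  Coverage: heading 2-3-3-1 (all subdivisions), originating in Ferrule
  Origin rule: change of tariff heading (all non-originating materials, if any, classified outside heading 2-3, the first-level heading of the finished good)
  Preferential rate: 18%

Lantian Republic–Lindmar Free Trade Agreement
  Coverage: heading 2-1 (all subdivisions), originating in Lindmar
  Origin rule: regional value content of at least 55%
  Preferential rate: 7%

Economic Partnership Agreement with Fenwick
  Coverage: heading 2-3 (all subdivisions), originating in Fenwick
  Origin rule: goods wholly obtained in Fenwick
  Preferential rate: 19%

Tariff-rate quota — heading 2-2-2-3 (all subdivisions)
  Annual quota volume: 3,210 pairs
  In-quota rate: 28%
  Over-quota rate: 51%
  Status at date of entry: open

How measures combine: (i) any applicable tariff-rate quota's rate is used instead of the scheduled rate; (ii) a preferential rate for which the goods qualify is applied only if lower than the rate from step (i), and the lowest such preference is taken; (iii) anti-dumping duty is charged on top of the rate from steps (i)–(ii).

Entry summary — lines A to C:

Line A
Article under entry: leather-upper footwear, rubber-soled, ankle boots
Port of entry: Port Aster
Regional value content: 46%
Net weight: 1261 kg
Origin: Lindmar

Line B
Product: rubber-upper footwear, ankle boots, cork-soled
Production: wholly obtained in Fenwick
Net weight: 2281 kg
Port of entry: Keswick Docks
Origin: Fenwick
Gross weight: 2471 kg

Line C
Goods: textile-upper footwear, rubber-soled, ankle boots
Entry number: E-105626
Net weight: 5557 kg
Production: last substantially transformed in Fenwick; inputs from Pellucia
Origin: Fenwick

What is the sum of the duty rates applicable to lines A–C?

67%

Line A: leather-upper → 2-1; rubber-soled → 2-1-1; ankle boots → 2-1-1-1. Scheduled 28%. Lindmar agreement on 2-2-2-2: 2-1-1-1 not covered; Lindmar agreement on 2-1: RVC < 55%. → 28%.
Line B: rubber-upper → 2-3; cork-soled → 2-3-3; ankle boots → 2-3-3-1. Scheduled 5%. Fenwick agreement on 2-3: wholly obtained → 19% available; preference 19% not lower than 5% → no reduction. → 5%.
Line C: textile-upper → 2-2; rubber-soled → 2-2-2; ankle boots → 2-2-2-2. Scheduled 30%. quota on 2-2-2-2 exhausted → over-quota 34%; Fenwick agreement on 2-3: 2-2-2-2 not covered. → 34%.
Sum: 28% + 5% + 34% = 67%.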